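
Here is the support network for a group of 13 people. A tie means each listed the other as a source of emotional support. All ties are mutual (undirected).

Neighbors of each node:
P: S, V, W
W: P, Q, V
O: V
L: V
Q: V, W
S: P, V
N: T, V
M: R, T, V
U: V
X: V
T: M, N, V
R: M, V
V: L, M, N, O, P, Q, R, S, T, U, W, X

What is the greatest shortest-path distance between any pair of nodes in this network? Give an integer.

Eccentricity of each node (its greatest distance to any other): L:2, M:2, N:2, O:2, P:2, Q:2, R:2, S:2, T:2, U:2, V:1, W:2, X:2.
The maximum eccentricity is 2, realized for instance by the pair W–M via W – V – M. So the diameter is 2.

2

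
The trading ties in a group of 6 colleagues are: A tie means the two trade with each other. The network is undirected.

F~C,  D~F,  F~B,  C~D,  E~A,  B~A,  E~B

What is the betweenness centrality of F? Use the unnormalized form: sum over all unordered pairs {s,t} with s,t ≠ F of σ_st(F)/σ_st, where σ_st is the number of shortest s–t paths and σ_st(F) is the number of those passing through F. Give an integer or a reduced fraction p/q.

Pairs whose geodesics pass through F — E–C: 1; E–D: 1; B–C: 1; B–D: 1; A–C: 1; A–D: 1.
All other pairs contribute 0.
Summing the contributions gives betweenness(F) = 6.

6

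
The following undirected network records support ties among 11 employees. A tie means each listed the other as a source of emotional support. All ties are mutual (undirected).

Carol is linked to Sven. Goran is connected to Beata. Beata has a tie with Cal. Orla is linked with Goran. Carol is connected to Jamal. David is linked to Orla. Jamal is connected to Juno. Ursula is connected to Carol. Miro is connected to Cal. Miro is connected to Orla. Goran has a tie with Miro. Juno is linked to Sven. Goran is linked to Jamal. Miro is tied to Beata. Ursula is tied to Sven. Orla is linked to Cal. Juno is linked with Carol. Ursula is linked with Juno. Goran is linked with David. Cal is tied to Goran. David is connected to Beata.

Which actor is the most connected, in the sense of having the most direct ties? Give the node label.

Degrees — Beata:4, Cal:4, Carol:4, David:3, Goran:6, Jamal:3, Juno:4, Miro:4, Orla:4, Sven:3, Ursula:3.
The maximum is 6, attained only by Goran.

Goran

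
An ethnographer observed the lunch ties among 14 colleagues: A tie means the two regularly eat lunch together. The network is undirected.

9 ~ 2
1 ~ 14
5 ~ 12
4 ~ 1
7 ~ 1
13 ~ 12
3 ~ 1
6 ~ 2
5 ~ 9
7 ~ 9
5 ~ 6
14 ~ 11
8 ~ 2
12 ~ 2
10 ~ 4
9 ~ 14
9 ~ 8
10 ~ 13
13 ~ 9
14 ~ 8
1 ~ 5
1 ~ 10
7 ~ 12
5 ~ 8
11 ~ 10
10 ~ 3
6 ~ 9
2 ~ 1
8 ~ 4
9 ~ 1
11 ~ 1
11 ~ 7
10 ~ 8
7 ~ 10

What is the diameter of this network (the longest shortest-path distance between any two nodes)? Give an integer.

3

Eccentricity of each node (its greatest distance to any other): 1:2, 2:2, 3:3, 4:3, 5:2, 6:3, 7:2, 8:2, 9:2, 10:3, 11:3, 12:3, 13:2, 14:3.
The maximum eccentricity is 3, realized for instance by the pair 6–4 via 6 – 5 – 8 – 4. So the diameter is 3.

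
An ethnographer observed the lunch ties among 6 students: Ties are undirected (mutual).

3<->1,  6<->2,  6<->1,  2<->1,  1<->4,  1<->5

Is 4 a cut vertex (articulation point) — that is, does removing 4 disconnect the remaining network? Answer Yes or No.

No

Even without 4, every remaining node can still reach every other (the residual graph is connected), so 4 is not a cut vertex.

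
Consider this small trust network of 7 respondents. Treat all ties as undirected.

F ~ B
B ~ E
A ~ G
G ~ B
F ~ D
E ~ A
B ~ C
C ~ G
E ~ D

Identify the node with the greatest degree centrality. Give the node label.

Degrees — A:2, B:4, C:2, D:2, E:3, F:2, G:3.
The maximum is 4, attained only by B.

B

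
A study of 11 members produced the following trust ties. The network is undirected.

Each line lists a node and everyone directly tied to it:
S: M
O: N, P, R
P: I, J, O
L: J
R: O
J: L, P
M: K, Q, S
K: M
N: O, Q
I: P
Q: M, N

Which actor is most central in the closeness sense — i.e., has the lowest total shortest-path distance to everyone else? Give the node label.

Farness (sum of distances to all others) for each node — I:35, J:33, K:41, L:42, M:32, N:24, O:23, P:26, Q:27, R:32, S:41.
The smallest farness is 23, for O, so O has the highest closeness.

O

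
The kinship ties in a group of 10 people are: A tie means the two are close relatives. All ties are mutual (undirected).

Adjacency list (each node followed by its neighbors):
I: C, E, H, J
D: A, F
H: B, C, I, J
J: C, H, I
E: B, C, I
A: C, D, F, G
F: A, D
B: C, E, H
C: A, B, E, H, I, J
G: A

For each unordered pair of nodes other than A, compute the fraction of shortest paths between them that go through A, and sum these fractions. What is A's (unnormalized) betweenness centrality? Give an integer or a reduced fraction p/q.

20

Pairs whose geodesics pass through A — J–G: 1; J–D: 1; J–F: 1; H–G: 1; H–D: 1; H–F: 1; I–G: 1; I–D: 1; I–F: 1; B–G: 1; B–D: 1; B–F: 1; E–G: 1; E–D: 1 … (+6 more pairs).
All other pairs contribute 0.
Summing the contributions gives betweenness(A) = 20.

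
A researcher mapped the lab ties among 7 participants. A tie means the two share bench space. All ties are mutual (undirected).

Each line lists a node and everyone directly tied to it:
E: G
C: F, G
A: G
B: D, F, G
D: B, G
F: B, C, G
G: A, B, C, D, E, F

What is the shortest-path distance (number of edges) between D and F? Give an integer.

One shortest route is D – G – F, which uses 2 edges, and D and F are not directly tied, so nothing shorter exists. So d(D,F) = 2.

2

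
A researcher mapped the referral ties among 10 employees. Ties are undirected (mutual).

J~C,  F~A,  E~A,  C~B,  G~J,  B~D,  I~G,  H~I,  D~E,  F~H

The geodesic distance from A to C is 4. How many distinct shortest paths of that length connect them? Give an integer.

The shortest distance is 4, and the only length-4 path is A–E–D–B–C. So there is exactly 1 shortest path.

1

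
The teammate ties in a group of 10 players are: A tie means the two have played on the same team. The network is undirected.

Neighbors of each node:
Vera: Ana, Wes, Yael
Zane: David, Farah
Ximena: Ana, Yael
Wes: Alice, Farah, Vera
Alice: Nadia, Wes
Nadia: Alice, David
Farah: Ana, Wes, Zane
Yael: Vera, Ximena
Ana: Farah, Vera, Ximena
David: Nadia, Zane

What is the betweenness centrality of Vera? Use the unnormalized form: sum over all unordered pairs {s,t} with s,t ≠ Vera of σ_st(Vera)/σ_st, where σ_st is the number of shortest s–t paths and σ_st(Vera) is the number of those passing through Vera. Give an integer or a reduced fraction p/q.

Pairs whose geodesics pass through Vera — Zane–Yael: 2/3; Farah–Yael: 2/3; Ana–Yael: 1/2; Ana–Wes: 1/2; Ana–Alice: 1/2; Ana–Nadia: 1/3; Ximena–Wes: 2/3; Ximena–Alice: 2/3; Ximena–Nadia: 2/4; Yael–Wes: 1; Yael–Alice: 1; Yael–Nadia: 1; Yael–David: 3/4.
All other pairs contribute 0.
Summing the contributions gives betweenness(Vera) = 35/4.

35/4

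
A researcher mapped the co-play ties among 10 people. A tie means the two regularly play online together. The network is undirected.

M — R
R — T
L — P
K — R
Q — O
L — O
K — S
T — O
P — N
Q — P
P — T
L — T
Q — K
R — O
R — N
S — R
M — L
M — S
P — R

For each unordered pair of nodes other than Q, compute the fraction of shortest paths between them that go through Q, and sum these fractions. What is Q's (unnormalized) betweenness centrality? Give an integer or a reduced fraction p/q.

43/28

Pairs whose geodesics pass through Q — L–K: 2/7; O–P: 1/4; O–K: 1/2; P–K: 1/2.
All other pairs contribute 0.
Summing the contributions gives betweenness(Q) = 43/28.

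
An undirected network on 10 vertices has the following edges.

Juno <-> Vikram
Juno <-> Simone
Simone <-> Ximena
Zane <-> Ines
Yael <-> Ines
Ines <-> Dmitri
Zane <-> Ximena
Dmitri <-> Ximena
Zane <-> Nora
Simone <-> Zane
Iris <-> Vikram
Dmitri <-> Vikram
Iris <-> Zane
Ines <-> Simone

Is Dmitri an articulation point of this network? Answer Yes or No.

No

Even without Dmitri, every remaining node can still reach every other (the residual graph is connected), so Dmitri is not a cut vertex.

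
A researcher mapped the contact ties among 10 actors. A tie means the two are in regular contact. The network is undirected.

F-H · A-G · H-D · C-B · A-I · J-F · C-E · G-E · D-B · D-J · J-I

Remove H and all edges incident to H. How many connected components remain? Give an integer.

H's neighbors (D and F) remain reachable from one another through other ties, so the rest of the network stays in one piece.

1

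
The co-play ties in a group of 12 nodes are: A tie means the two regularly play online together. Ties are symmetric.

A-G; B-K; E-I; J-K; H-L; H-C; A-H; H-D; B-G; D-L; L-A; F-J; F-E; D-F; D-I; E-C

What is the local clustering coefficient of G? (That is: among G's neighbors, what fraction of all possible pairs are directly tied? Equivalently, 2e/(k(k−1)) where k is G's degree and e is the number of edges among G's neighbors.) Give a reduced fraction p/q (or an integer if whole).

0

G's neighbors: A and B (k = 2).
Possible neighbor pairs: C(2,2) = 1. Edges among them: none → e = 0.
Clustering(G) = 0/1.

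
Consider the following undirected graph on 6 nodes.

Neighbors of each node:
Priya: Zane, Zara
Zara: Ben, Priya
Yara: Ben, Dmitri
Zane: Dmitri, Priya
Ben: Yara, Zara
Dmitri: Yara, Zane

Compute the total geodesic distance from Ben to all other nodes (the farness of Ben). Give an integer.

Distances from Ben: Dmitri:2, Priya:2, Yara:1, Zane:3, Zara:1.
Sum = 2 + 2 + 1 + 3 + 1 = 9.

9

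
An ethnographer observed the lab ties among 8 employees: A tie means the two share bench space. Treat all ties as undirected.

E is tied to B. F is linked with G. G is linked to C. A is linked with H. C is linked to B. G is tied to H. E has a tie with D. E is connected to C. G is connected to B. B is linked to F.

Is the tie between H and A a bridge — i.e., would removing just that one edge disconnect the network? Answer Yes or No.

Without the H–A edge there is no alternate route between H and A, so the network disconnects. It is a bridge.

Yes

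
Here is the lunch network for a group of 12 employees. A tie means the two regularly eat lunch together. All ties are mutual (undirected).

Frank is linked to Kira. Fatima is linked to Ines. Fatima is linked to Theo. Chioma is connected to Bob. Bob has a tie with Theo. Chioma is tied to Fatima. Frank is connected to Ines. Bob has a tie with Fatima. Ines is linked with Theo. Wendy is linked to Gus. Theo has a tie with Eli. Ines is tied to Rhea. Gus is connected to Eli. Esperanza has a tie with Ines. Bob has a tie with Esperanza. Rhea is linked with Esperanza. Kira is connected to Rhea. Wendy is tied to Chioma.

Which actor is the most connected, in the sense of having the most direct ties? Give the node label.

Degrees — Bob:4, Chioma:3, Eli:2, Esperanza:3, Fatima:4, Frank:2, Gus:2, Ines:5, Kira:2, Rhea:3, Theo:4, Wendy:2.
The maximum is 5, attained only by Ines.

Ines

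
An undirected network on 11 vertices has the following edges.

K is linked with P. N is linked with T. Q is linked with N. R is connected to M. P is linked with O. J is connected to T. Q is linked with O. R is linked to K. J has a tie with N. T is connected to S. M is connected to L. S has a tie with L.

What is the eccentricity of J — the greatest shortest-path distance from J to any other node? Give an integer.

Distances from J: K:5, L:3, M:4, N:1, O:3, P:4, Q:2, R:5, S:2, T:1.
The largest is 5 (to R and K), so the eccentricity of J is 5.

5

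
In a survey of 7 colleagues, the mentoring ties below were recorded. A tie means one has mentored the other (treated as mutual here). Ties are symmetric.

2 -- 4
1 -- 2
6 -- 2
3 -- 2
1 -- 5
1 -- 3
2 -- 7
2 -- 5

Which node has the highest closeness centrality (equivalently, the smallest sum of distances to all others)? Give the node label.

2

Farness (sum of distances to all others) for each node — 1:9, 2:6, 3:10, 4:11, 5:10, 6:11, 7:11.
The smallest farness is 6, for 2, so 2 has the highest closeness.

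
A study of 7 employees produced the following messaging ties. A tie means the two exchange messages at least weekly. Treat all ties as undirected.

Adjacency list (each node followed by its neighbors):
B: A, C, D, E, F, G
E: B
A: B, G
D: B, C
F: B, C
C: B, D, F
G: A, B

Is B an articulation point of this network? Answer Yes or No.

Removing B leaves {A and G} with no path to {C, D, and F}, so the network splits into 3 components. B is a cut vertex.

Yes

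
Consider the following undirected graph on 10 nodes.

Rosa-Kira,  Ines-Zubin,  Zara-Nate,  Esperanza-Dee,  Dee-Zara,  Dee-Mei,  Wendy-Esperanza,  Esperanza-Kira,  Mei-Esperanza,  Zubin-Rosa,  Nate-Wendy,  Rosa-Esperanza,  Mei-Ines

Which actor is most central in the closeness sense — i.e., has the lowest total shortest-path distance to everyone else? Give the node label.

Esperanza

Farness (sum of distances to all others) for each node — Dee:16, Esperanza:13, Ines:21, Kira:19, Mei:16, Nate:23, Rosa:17, Wendy:18, Zara:21, Zubin:22.
The smallest farness is 13, for Esperanza, so Esperanza has the highest closeness.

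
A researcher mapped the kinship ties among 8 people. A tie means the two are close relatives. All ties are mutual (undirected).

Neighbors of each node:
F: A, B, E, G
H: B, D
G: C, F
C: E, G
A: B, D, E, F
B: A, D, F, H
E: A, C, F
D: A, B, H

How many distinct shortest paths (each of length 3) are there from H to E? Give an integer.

The shortest distance is 3. The length-3 paths are: H–B–A–E; H–D–A–E; H–B–F–E.
That gives 3 distinct shortest paths.

3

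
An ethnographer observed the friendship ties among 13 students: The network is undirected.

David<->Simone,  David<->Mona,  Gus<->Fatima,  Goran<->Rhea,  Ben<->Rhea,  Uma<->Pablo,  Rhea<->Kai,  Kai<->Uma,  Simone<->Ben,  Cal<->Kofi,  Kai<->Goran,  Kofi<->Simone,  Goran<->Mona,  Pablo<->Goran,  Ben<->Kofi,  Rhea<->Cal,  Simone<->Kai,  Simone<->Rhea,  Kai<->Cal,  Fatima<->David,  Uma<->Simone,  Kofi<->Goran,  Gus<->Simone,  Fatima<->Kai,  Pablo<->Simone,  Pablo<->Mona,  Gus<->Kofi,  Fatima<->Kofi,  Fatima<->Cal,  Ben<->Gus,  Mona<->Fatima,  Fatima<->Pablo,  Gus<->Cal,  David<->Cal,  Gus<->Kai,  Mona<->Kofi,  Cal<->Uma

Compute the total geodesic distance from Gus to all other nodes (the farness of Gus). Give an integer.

18

Distances from Gus: Ben:1, Cal:1, David:2, Fatima:1, Goran:2, Kai:1, Kofi:1, Mona:2, Pablo:2, Rhea:2, Simone:1, Uma:2.
Sum = 1 + 1 + 2 + 1 + 2 + 1 + 1 + 2 + 2 + 2 + 1 + 2 = 18.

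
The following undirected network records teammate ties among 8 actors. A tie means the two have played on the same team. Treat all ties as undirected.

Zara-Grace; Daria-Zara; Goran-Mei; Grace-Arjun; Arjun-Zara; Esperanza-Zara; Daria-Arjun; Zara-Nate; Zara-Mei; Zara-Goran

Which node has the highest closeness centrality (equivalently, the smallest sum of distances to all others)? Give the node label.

Farness (sum of distances to all others) for each node — Arjun:11, Daria:12, Esperanza:13, Goran:12, Grace:12, Mei:12, Nate:13, Zara:7.
The smallest farness is 7, for Zara, so Zara has the highest closeness.

Zara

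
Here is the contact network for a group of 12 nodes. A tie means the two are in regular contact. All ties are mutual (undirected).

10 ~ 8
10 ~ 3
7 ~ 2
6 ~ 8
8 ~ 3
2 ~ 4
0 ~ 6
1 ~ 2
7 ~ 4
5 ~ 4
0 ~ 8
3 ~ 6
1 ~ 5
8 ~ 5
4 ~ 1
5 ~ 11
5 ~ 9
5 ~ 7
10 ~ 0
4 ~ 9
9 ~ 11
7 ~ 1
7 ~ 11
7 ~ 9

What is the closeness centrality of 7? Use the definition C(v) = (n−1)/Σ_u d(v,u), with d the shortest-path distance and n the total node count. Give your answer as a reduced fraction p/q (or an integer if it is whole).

Distances from 7: 0:3, 1:1, 2:1, 3:3, 4:1, 5:1, 6:3, 8:2, 9:1, 10:3, 11:1. Sum = 20.
n = 12, so closeness = 11/20.

11/20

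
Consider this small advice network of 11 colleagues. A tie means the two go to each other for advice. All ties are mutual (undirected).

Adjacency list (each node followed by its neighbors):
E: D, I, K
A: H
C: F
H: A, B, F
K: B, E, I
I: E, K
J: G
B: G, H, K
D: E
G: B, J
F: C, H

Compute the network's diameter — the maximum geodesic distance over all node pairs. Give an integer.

6

Eccentricity of each node (its greatest distance to any other): A:5, B:3, C:6, D:6, E:5, F:5, G:4, H:4, I:5, J:5, K:4.
The maximum eccentricity is 6, realized for instance by the pair D–C via D – E – K – B – H – F – C. So the diameter is 6.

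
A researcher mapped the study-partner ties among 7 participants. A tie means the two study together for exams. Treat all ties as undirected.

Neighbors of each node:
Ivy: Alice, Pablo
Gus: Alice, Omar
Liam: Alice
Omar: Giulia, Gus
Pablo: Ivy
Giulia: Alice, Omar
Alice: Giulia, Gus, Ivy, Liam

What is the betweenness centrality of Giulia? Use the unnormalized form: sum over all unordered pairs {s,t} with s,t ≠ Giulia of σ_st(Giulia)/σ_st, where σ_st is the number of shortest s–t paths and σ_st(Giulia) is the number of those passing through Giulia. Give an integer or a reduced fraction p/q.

Pairs whose geodesics pass through Giulia — Pablo–Omar: 1/2; Ivy–Omar: 1/2; Alice–Omar: 1/2; Omar–Liam: 1/2.
All other pairs contribute 0.
Summing the contributions gives betweenness(Giulia) = 2.

2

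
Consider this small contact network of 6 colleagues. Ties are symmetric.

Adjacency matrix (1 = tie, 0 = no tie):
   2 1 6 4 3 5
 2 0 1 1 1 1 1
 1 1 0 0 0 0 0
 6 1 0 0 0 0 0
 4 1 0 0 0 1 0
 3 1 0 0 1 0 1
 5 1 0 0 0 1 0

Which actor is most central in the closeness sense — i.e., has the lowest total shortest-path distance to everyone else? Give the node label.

Farness (sum of distances to all others) for each node — 1:9, 2:5, 3:7, 4:8, 5:8, 6:9.
The smallest farness is 5, for 2, so 2 has the highest closeness.

2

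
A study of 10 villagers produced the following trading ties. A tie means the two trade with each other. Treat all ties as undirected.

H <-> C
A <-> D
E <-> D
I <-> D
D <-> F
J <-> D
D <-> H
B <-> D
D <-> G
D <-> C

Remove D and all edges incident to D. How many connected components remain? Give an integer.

8

Without D, the remaining ties split the others into: {J}; {I}; {G}; {F}; {A}; {B}; {C, H}; {E}.
That's 8 separate components.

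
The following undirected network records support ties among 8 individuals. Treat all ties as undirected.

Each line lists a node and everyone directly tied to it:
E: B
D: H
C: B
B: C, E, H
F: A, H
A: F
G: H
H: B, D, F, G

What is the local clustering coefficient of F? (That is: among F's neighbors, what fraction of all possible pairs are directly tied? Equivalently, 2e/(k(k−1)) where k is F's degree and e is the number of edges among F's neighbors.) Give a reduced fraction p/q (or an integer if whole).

0

F's neighbors: A and H (k = 2).
Possible neighbor pairs: C(2,2) = 1. Edges among them: none → e = 0.
Clustering(F) = 0/1.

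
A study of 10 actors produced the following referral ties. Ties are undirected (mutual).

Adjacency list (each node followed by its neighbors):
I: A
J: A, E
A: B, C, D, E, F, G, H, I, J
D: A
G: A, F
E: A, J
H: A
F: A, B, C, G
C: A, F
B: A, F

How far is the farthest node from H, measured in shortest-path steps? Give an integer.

Distances from H: A:1, B:2, C:2, D:2, E:2, F:2, G:2, I:2, J:2.
The largest is 2 (to G, J, B, E, C, F, D, and I), so the eccentricity of H is 2.

2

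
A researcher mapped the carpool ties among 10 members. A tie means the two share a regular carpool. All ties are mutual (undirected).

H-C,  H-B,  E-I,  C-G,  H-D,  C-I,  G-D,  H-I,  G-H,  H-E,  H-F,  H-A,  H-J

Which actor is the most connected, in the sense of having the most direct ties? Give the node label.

H

Degrees — A:1, B:1, C:3, D:2, E:2, F:1, G:3, H:9, I:3, J:1.
The maximum is 9, attained only by H.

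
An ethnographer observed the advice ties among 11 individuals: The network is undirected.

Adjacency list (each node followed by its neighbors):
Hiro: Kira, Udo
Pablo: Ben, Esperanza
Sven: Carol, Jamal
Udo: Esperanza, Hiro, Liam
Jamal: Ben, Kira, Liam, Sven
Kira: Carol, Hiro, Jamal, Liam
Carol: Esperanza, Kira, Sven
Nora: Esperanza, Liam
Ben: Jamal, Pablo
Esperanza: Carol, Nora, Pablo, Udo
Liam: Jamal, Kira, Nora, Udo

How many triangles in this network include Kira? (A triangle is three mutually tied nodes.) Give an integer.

1

Kira's neighbors: Carol, Hiro, Jamal, and Liam.
Neighbor pairs that are themselves tied: Kira–Jamal–Liam. Each forms one triangle with Kira, for 1 in total.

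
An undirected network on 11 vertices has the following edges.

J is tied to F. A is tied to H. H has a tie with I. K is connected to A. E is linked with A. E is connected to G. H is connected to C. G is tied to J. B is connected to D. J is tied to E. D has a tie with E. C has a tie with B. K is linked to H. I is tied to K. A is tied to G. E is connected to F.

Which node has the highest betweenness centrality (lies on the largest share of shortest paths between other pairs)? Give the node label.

E

Unnormalized betweenness of each node: A:101/6, B:19/6, C:13/3, D:35/6, E:107/6, F:0, G:7/3, H:34/3, I:0, J:1/2, K:17/6.
E has the largest value, 107/6, making it the main broker — the node through which the most shortest paths run.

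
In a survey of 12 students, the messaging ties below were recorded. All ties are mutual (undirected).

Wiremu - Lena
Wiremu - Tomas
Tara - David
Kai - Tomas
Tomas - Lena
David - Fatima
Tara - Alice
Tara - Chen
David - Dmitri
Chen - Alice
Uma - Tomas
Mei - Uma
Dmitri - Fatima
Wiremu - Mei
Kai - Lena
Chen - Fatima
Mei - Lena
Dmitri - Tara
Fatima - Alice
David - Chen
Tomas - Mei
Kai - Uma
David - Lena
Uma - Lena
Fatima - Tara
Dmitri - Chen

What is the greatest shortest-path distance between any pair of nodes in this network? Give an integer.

4

Eccentricity of each node (its greatest distance to any other): Alice:4, Chen:3, David:2, Dmitri:3, Fatima:3, Kai:4, Lena:3, Mei:4, Tara:3, Tomas:4, Uma:4, Wiremu:4.
The maximum eccentricity is 4, realized for instance by the pair Kai–Alice via Kai – Lena – David – Chen – Alice. So the diameter is 4.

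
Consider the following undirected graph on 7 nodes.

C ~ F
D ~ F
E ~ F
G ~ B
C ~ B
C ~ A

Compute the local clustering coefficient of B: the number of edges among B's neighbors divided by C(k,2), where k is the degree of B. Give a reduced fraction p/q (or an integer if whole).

B's neighbors: C and G (k = 2).
Possible neighbor pairs: C(2,2) = 1. Edges among them: none → e = 0.
Clustering(B) = 0/1.

0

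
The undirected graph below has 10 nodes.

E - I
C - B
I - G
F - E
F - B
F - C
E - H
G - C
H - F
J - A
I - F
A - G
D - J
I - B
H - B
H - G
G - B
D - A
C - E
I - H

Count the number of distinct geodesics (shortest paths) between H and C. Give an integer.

The shortest distance is 2. The length-2 paths are: H–E–C; H–F–C; H–G–C; H–B–C.
That gives 4 distinct shortest paths.

4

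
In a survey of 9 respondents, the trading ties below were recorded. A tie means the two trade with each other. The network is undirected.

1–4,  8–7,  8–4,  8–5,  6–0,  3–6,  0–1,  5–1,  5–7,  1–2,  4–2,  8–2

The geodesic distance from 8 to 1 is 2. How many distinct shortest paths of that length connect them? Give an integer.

The shortest distance is 2. The length-2 paths are: 8–4–1; 8–5–1; 8–2–1.
That gives 3 distinct shortest paths.

3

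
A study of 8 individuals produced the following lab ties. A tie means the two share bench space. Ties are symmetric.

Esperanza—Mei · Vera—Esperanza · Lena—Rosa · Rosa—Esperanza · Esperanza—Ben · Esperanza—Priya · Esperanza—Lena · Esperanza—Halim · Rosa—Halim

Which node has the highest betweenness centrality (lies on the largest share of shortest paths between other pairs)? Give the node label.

Esperanza

Unnormalized betweenness of each node: Ben:0, Esperanza:37/2, Halim:0, Lena:0, Mei:0, Priya:0, Rosa:1/2, Vera:0.
Esperanza has the largest value, 37/2, making it the main broker — the node through which the most shortest paths run.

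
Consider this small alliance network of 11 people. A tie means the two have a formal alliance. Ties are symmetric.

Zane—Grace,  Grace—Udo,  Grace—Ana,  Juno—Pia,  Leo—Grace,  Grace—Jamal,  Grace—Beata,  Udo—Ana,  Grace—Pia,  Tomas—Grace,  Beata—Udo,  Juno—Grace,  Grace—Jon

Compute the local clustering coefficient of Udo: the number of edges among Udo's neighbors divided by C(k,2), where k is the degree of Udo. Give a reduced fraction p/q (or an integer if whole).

2/3

Udo's neighbors: Ana, Beata, and Grace (k = 3).
Possible neighbor pairs: C(3,2) = 3. Edges among them: Ana–Grace, Beata–Grace → e = 2.
Clustering(Udo) = 2/3.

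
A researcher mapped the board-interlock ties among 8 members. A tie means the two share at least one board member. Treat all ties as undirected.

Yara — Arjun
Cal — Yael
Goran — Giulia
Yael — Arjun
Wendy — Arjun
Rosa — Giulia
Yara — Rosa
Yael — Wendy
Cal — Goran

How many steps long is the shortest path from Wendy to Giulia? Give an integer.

4

One shortest route is Wendy – Arjun – Yara – Rosa – Giulia, which uses 4 edges, and at distance 3 from Wendy we only reach {Goran, Rosa}, which does not include Giulia. So d(Wendy,Giulia) = 4.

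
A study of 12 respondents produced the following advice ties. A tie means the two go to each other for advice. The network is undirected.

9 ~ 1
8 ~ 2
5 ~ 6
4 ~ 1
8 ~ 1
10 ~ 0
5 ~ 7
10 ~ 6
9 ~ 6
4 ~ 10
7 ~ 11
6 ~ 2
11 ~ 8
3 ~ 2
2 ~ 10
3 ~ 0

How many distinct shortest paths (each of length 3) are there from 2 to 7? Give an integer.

The shortest distance is 3. The length-3 paths are: 2–8–11–7; 2–6–5–7.
That gives 2 distinct shortest paths.

2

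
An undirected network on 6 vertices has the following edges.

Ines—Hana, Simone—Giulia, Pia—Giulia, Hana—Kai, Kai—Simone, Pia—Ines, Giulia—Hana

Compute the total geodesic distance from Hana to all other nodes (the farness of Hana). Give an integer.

Distances from Hana: Giulia:1, Ines:1, Kai:1, Pia:2, Simone:2.
Sum = 1 + 1 + 1 + 2 + 2 = 7.

7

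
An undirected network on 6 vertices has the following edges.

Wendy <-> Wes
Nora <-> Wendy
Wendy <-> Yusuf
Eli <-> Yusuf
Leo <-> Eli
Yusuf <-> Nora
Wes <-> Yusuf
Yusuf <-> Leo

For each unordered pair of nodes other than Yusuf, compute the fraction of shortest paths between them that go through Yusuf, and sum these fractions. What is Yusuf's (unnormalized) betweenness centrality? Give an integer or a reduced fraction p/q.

Pairs whose geodesics pass through Yusuf — Leo–Wendy: 1; Leo–Wes: 1; Leo–Nora: 1; Wendy–Eli: 1; Wes–Eli: 1; Wes–Nora: 1/2; Eli–Nora: 1.
All other pairs contribute 0.
Summing the contributions gives betweenness(Yusuf) = 13/2.

13/2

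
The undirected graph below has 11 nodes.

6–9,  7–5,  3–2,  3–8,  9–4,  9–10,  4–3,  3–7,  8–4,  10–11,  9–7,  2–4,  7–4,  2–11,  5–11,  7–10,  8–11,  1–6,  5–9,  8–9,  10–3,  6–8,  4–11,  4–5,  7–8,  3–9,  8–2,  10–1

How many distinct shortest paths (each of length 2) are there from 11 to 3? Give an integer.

The shortest distance is 2. The length-2 paths are: 11–4–3; 11–8–3; 11–10–3; 11–2–3.
That gives 4 distinct shortest paths.

4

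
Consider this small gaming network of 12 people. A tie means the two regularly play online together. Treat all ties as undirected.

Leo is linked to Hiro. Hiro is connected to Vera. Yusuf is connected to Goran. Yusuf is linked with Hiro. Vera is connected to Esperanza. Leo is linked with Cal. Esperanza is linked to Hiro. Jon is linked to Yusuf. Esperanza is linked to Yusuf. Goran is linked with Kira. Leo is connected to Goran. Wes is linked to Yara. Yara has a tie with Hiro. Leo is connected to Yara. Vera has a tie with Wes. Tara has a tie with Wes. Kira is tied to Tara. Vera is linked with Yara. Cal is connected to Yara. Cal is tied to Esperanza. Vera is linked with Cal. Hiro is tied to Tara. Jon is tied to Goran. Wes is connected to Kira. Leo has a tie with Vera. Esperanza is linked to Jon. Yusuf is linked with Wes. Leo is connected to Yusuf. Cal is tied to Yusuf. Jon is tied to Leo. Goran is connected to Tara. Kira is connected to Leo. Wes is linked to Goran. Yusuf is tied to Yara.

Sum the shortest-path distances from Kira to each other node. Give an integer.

Distances from Kira: Cal:2, Esperanza:3, Goran:1, Hiro:2, Jon:2, Leo:1, Tara:1, Vera:2, Wes:1, Yara:2, Yusuf:2.
Sum = 2 + 3 + 1 + 2 + 2 + 1 + 1 + 2 + 1 + 2 + 2 = 19.

19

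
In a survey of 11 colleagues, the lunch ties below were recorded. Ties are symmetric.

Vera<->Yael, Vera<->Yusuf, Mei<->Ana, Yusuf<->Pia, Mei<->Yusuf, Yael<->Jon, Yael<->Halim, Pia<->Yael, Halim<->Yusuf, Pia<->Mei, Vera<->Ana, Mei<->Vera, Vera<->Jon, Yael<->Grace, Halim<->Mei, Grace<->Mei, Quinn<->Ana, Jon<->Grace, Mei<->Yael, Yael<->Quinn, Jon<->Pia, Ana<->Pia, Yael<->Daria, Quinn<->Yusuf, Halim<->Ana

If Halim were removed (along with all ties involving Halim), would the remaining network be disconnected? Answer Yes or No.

Even without Halim, every remaining node can still reach every other (the residual graph is connected), so Halim is not a cut vertex.

No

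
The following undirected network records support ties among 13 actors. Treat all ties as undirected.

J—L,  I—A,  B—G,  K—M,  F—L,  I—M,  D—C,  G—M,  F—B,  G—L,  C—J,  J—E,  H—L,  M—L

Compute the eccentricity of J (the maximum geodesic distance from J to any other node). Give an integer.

Distances from J: A:4, B:3, C:1, D:2, E:1, F:2, G:2, H:2, I:3, K:3, L:1, M:2.
The largest is 4 (to A), so the eccentricity of J is 4.

4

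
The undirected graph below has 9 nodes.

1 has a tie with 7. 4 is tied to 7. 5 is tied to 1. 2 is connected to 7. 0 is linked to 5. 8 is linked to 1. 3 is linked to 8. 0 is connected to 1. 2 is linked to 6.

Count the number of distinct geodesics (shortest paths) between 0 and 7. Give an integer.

The shortest distance is 2, and the only length-2 path is 0–1–7. So there is exactly 1 shortest path.

1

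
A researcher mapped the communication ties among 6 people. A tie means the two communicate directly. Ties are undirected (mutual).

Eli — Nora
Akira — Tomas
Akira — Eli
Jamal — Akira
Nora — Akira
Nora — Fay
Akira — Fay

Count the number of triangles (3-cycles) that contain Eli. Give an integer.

1

Eli's neighbors: Akira and Nora.
Neighbor pairs that are themselves tied: Eli–Akira–Nora. Each forms one triangle with Eli, for 1 in total.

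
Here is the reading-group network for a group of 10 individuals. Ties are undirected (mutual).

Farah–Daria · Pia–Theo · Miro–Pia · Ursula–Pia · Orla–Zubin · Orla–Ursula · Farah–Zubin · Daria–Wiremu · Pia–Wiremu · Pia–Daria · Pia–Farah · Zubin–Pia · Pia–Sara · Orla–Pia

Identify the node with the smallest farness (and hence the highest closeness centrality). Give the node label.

Farness (sum of distances to all others) for each node — Daria:15, Farah:15, Miro:17, Orla:15, Pia:9, Sara:17, Theo:17, Ursula:16, Wiremu:16, Zubin:15.
The smallest farness is 9, for Pia, so Pia has the highest closeness.

Pia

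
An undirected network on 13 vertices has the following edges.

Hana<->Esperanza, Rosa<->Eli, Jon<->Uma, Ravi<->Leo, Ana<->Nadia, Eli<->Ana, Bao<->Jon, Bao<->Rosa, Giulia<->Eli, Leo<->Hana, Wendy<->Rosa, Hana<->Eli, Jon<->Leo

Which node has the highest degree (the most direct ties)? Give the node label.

Eli

Degrees — Ana:2, Bao:2, Eli:4, Esperanza:1, Giulia:1, Hana:3, Jon:3, Leo:3, Nadia:1, Ravi:1, Rosa:3, Uma:1, Wendy:1.
The maximum is 4, attained only by Eli.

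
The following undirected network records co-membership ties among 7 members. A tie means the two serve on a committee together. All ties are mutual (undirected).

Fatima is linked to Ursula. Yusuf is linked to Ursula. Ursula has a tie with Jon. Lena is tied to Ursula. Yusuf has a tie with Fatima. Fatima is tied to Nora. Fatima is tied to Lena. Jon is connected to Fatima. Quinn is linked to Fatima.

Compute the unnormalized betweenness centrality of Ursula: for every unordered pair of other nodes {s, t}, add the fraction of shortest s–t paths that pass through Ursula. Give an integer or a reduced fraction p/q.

3/2

Pairs whose geodesics pass through Ursula — Lena–Yusuf: 1/2; Lena–Jon: 1/2; Yusuf–Jon: 1/2.
All other pairs contribute 0.
Summing the contributions gives betweenness(Ursula) = 3/2.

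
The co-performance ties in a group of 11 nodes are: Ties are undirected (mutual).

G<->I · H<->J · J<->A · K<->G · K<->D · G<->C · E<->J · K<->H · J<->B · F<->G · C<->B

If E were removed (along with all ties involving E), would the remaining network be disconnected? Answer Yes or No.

Even without E, every remaining node can still reach every other (the residual graph is connected), so E is not a cut vertex.

No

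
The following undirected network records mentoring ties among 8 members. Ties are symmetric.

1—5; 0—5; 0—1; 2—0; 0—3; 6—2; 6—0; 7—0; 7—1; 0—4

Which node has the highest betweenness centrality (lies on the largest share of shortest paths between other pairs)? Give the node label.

Unnormalized betweenness of each node: 0:35/2, 1:1/2, 2:0, 3:0, 4:0, 5:0, 6:0, 7:0.
0 has the largest value, 35/2, making it the main broker — the node through which the most shortest paths run.

0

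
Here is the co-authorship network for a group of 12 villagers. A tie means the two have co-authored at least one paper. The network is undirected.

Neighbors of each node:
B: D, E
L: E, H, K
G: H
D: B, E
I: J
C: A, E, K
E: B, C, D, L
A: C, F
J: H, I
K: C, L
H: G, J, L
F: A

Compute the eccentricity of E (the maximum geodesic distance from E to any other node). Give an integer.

4

Distances from E: A:2, B:1, C:1, D:1, F:3, G:3, H:2, I:4, J:3, K:2, L:1.
The largest is 4 (to I), so the eccentricity of E is 4.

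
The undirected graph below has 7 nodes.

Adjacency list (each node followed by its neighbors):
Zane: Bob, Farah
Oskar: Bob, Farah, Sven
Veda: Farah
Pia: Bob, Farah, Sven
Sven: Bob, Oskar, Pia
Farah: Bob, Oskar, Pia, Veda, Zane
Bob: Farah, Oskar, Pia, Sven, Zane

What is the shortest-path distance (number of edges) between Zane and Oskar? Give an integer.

2

One shortest route is Zane – Bob – Oskar, which uses 2 edges, and Zane and Oskar are not directly tied, so nothing shorter exists. So d(Zane,Oskar) = 2.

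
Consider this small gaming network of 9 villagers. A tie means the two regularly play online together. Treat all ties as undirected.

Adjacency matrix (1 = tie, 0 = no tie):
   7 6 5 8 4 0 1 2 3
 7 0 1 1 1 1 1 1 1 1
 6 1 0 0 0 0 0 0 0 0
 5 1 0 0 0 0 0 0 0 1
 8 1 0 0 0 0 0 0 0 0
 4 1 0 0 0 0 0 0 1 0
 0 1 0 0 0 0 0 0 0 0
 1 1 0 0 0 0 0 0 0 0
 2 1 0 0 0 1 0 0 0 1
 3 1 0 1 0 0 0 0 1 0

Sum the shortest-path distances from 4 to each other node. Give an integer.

14

Distances from 4: 0:2, 1:2, 2:1, 3:2, 5:2, 6:2, 7:1, 8:2.
Sum = 2 + 2 + 1 + 2 + 2 + 2 + 1 + 2 = 14.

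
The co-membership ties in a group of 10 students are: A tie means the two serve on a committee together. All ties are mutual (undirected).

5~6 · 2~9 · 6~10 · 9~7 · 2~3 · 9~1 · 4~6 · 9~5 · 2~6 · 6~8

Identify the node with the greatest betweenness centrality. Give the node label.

Unnormalized betweenness of each node: 1:0, 2:14, 3:0, 4:0, 5:6, 6:22, 7:0, 8:0, 9:16, 10:0.
6 has the largest value, 22, making it the main broker — the node through which the most shortest paths run.

6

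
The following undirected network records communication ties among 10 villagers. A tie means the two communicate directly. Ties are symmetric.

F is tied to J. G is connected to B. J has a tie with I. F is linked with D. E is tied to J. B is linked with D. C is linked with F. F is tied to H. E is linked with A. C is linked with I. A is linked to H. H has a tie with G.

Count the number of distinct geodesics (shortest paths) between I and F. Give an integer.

2

The shortest distance is 2. The length-2 paths are: I–C–F; I–J–F.
That gives 2 distinct shortest paths.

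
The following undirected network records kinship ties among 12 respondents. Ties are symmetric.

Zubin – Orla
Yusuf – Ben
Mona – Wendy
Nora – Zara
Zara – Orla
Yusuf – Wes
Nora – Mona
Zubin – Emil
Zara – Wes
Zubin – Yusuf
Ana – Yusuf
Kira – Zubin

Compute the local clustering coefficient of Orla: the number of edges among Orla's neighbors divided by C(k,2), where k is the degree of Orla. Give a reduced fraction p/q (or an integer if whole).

Orla's neighbors: Zara and Zubin (k = 2).
Possible neighbor pairs: C(2,2) = 1. Edges among them: none → e = 0.
Clustering(Orla) = 0/1.

0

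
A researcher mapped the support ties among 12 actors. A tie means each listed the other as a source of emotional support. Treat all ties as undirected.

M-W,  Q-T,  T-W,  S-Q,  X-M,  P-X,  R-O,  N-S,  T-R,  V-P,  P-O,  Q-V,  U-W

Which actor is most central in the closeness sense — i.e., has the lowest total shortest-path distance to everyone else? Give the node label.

Farness (sum of distances to all others) for each node — M:29, N:41, O:30, P:26, Q:23, R:27, S:31, T:22, U:35, V:26, W:25, X:29.
The smallest farness is 22, for T, so T has the highest closeness.

T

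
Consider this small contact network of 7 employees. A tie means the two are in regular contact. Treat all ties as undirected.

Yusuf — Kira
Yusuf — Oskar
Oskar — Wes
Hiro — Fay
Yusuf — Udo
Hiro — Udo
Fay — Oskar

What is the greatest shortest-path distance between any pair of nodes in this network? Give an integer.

3

Eccentricity of each node (its greatest distance to any other): Fay:3, Hiro:3, Kira:3, Oskar:2, Udo:3, Wes:3, Yusuf:2.
The maximum eccentricity is 3, realized for instance by the pair Fay–Kira via Fay – Oskar – Yusuf – Kira. So the diameter is 3.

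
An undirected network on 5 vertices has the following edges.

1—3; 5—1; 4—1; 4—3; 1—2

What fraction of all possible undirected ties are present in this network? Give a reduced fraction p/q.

There are 5 edges and 5 nodes, so the maximum possible is C(5,2) = 10.
Density = 5/10 = 1/2.

1/2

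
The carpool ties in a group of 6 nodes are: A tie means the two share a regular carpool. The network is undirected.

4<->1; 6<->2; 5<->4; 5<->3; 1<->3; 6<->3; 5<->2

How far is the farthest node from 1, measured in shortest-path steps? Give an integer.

Distances from 1: 2:3, 3:1, 4:1, 5:2, 6:2.
The largest is 3 (to 2), so the eccentricity of 1 is 3.

3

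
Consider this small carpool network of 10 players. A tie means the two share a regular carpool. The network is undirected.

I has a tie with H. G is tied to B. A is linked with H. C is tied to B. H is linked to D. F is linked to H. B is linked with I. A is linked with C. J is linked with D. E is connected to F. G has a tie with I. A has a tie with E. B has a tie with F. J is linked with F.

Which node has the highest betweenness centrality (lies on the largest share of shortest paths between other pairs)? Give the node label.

F

Unnormalized betweenness of each node: A:25/6, B:26/3, C:3/2, D:7/6, E:5/6, F:65/6, G:0, H:31/3, I:10/3, J:7/6.
F has the largest value, 65/6, making it the main broker — the node through which the most shortest paths run.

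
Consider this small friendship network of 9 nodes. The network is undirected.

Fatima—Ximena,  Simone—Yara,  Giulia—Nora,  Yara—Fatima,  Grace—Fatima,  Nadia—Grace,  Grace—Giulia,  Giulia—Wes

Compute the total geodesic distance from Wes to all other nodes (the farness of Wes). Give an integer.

Distances from Wes: Fatima:3, Giulia:1, Grace:2, Nadia:3, Nora:2, Simone:5, Ximena:4, Yara:4.
Sum = 3 + 1 + 2 + 3 + 2 + 5 + 4 + 4 = 24.

24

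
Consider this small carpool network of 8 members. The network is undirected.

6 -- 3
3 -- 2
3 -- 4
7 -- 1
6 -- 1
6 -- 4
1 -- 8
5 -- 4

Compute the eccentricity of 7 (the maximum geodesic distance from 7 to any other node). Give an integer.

Distances from 7: 1:1, 2:4, 3:3, 4:3, 5:4, 6:2, 8:2.
The largest is 4 (to 5 and 2), so the eccentricity of 7 is 4.

4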